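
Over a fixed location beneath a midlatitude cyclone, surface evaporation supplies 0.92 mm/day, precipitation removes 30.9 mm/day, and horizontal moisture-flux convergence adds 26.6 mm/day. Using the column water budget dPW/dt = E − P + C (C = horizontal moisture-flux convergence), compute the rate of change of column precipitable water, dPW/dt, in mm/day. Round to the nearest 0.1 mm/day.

dPW/dt ≈ -3.4 mm/day

dPW/dt = E − P + C = 0.92 − 30.9 + (26.6) = -3.4 mm/day.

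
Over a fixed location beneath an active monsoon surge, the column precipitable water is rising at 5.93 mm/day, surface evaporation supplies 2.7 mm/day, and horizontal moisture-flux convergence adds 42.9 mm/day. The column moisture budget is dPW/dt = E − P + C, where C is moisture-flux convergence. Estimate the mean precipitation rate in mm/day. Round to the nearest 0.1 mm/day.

dPW/dt = +5.93 mm/day.
P = E + C − dPW/dt = 2.7 + (42.9) − (+5.93) = 39.7 mm/day.

P ≈ 39.7 mm/day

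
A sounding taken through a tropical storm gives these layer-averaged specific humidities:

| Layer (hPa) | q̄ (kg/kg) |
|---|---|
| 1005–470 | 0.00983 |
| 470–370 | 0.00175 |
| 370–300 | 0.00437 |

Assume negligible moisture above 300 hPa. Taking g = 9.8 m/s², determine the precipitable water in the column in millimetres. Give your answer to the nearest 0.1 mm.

Precipitable water is the column-integrated vapour mass per unit area: PW = (1/g) Σ q̄ Δp, with q in kg/kg and Δp in Pa (1 kg/m² of water = 1 mm).
Layer 1005–470 hPa: Δp = 535 hPa = 53500 Pa, q̄ = 0.00983 kg/kg → 0.00983 × 53500 / 9.8 = 53.66 mm
Layer 470–370 hPa: Δp = 100 hPa = 10000 Pa, q̄ = 0.00175 kg/kg → 0.00175 × 10000 / 9.8 = 1.79 mm
Layer 370–300 hPa: Δp = 70 hPa = 7000 Pa, q̄ = 0.00437 kg/kg → 0.00437 × 7000 / 9.8 = 3.12 mm
PW = 53.66 + 1.79 + 3.12 = 58.57 ≈ 58.6 mm.

PW ≈ 58.6 mm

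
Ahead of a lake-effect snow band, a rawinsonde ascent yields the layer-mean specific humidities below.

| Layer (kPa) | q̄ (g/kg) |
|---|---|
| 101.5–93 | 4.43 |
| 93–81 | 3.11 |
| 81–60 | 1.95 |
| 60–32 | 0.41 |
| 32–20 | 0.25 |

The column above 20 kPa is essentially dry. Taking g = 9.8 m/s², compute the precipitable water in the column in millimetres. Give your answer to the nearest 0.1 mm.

Precipitable water is the column-integrated vapour mass per unit area: PW = (1/g) Σ q̄ Δp, with q in kg/kg and Δp in Pa (1 kg/m² of water = 1 mm).
Layer 101.5–93 kPa: Δp = 85 hPa = 8500 Pa, q̄ = 0.00443 kg/kg → 0.00443 × 8500 / 9.8 = 3.84 mm
Layer 93–81 kPa: Δp = 120 hPa = 12000 Pa, q̄ = 0.00311 kg/kg → 0.00311 × 12000 / 9.8 = 3.81 mm
Layer 81–60 kPa: Δp = 210 hPa = 21000 Pa, q̄ = 0.00195 kg/kg → 0.00195 × 21000 / 9.8 = 4.18 mm
Layer 60–32 kPa: Δp = 280 hPa = 28000 Pa, q̄ = 0.00041 kg/kg → 0.00041 × 28000 / 9.8 = 1.17 mm
Layer 32–20 kPa: Δp = 120 hPa = 12000 Pa, q̄ = 0.00025 kg/kg → 0.00025 × 12000 / 9.8 = 0.31 mm
PW = 3.84 + 3.81 + 4.18 + 1.17 + 0.31 = 13.31 ≈ 13.3 mm.

PW ≈ 13.3 mm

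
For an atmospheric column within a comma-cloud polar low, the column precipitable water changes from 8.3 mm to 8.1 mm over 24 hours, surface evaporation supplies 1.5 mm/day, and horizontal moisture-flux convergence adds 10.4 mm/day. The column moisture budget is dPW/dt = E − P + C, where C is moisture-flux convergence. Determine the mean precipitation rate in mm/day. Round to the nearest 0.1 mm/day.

P ≈ 12.1 mm/day

dPW/dt = (8.1 − 8.3) mm / (24/24 day) = -0.200 mm/day.
P = E + C − dPW/dt = 1.5 + (10.4) − (-0.200) = 12.1 mm/day.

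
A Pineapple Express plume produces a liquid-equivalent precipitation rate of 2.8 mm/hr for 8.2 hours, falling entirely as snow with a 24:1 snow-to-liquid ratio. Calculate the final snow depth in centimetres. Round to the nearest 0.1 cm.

Liquid-equivalent depth = 2.8 × 8.2 = 22.96 mm.
Snow depth = 22.96 mm × 24 = 551.04 mm = 55.1 cm.

snow depth ≈ 55.1 cm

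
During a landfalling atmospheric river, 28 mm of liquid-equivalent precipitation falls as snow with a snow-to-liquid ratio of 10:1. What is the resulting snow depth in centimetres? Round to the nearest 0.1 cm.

snow depth ≈ 28.0 cm

Snow depth = liquid × ratio = 28 mm × 10 = 280 mm = 28.0 cm.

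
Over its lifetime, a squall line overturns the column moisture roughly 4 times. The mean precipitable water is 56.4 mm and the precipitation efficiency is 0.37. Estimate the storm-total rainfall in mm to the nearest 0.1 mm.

rainfall ≈ 83.5 mm

Each cycle deposits ε × PW = 0.37 × 56.4 = 20.868 mm.
Over 4 cycles: 4 × 20.868 = 83.5 mm.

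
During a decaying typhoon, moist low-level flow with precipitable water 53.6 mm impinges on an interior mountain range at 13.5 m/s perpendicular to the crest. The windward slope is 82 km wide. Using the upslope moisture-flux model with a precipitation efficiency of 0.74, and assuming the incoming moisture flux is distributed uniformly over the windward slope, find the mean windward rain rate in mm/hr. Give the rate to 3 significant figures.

R ≈ 23.5 mm/hr

Incoming column moisture flux per unit ridge length: F = V × PW = 13.5 × 53.6 = 723.6 mm·m/s.
Spread over the 82 km slope with efficiency ε = 0.74: R = ε·F/W = 0.74 × 723.6 / 82000 m = 6.530e-03 mm/s.
R = 6.530e-03 × 3600 = 23.5 mm/hr.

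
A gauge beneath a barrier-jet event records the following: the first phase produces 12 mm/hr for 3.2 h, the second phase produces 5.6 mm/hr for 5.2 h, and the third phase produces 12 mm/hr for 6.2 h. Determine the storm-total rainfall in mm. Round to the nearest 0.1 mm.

Total = Σ Rᵢ Δtᵢ = 12 × 3.2 + 5.6 × 5.2 + 12 × 6.2
      = 38.4 + 29.12 + 74.4 = 141.9 mm.

total ≈ 141.9 mm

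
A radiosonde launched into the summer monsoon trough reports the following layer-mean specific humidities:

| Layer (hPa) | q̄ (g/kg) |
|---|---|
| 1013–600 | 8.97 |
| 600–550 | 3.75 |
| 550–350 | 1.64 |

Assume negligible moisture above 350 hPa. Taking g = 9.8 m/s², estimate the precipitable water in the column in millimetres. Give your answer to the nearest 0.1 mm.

Precipitable water is the column-integrated vapour mass per unit area: PW = (1/g) Σ q̄ Δp, with q in kg/kg and Δp in Pa (1 kg/m² of water = 1 mm).
Layer 1013–600 hPa: Δp = 413 hPa = 41300 Pa, q̄ = 0.00897 kg/kg → 0.00897 × 41300 / 9.8 = 37.80 mm
Layer 600–550 hPa: Δp = 50 hPa = 5000 Pa, q̄ = 0.00375 kg/kg → 0.00375 × 5000 / 9.8 = 1.91 mm
Layer 550–350 hPa: Δp = 200 hPa = 20000 Pa, q̄ = 0.00164 kg/kg → 0.00164 × 20000 / 9.8 = 3.35 mm
PW = 37.80 + 1.91 + 3.35 = 43.06 ≈ 43.1 mm.

PW ≈ 43.1 mm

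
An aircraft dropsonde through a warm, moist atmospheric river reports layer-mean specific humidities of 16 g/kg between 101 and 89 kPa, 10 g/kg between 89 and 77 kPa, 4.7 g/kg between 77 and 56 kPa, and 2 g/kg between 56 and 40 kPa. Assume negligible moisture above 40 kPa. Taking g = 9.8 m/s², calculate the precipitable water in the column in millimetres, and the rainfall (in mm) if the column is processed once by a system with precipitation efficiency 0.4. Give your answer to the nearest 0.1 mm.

Precipitable water is the column-integrated vapour mass per unit area: PW = (1/g) Σ q̄ Δp, with q in kg/kg and Δp in Pa (1 kg/m² of water = 1 mm).
Layer 101–89 kPa: Δp = 120 hPa = 12000 Pa, q̄ = 0.016 kg/kg → 0.016 × 12000 / 9.8 = 19.59 mm
Layer 89–77 kPa: Δp = 120 hPa = 12000 Pa, q̄ = 0.01 kg/kg → 0.01 × 12000 / 9.8 = 12.24 mm
Layer 77–56 kPa: Δp = 210 hPa = 21000 Pa, q̄ = 0.0047 kg/kg → 0.0047 × 21000 / 9.8 = 10.07 mm
Layer 56–40 kPa: Δp = 160 hPa = 16000 Pa, q̄ = 0.002 kg/kg → 0.002 × 16000 / 9.8 = 3.27 mm
PW = 19.59 + 12.24 + 10.07 + 3.27 = 45.17 ≈ 45.2 mm.
Rainfall = ε × PW = 0.4 × 45.2 = 18.1 mm.

PW ≈ 45.2 mm; rainfall ≈ 18.1 mm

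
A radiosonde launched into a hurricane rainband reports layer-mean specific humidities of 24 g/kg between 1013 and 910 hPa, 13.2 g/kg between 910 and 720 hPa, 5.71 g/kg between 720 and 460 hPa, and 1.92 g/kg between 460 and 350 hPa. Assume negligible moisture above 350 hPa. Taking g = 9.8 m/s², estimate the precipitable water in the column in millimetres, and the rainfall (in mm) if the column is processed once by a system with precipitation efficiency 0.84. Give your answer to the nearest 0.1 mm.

PW ≈ 68.1 mm; rainfall ≈ 57.2 mm

Precipitable water is the column-integrated vapour mass per unit area: PW = (1/g) Σ q̄ Δp, with q in kg/kg and Δp in Pa (1 kg/m² of water = 1 mm).
Layer 1013–910 hPa: Δp = 103 hPa = 10300 Pa, q̄ = 0.024 kg/kg → 0.024 × 10300 / 9.8 = 25.22 mm
Layer 910–720 hPa: Δp = 190 hPa = 19000 Pa, q̄ = 0.0132 kg/kg → 0.0132 × 19000 / 9.8 = 25.59 mm
Layer 720–460 hPa: Δp = 260 hPa = 26000 Pa, q̄ = 0.00571 kg/kg → 0.00571 × 26000 / 9.8 = 15.15 mm
Layer 460–350 hPa: Δp = 110 hPa = 11000 Pa, q̄ = 0.00192 kg/kg → 0.00192 × 11000 / 9.8 = 2.16 mm
PW = 25.22 + 25.59 + 15.15 + 2.16 = 68.12 ≈ 68.1 mm.
Rainfall = ε × PW = 0.84 × 68.1 = 57.2 mm.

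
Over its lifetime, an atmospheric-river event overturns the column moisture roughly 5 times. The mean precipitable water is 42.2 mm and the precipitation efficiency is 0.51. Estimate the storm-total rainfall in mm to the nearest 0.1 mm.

Each cycle deposits ε × PW = 0.51 × 42.2 = 21.522 mm.
Over 5 cycles: 5 × 21.522 = 107.6 mm.

rainfall ≈ 107.6 mm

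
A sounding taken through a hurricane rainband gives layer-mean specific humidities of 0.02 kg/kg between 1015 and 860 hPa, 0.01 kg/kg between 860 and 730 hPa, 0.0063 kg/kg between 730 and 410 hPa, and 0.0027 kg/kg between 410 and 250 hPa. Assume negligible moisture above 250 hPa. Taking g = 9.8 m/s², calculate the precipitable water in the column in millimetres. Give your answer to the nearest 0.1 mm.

Precipitable water is the column-integrated vapour mass per unit area: PW = (1/g) Σ q̄ Δp, with q in kg/kg and Δp in Pa (1 kg/m² of water = 1 mm).
Layer 1015–860 hPa: Δp = 155 hPa = 15500 Pa, q̄ = 0.02 kg/kg → 0.02 × 15500 / 9.8 = 31.63 mm
Layer 860–730 hPa: Δp = 130 hPa = 13000 Pa, q̄ = 0.01 kg/kg → 0.01 × 13000 / 9.8 = 13.27 mm
Layer 730–410 hPa: Δp = 320 hPa = 32000 Pa, q̄ = 0.0063 kg/kg → 0.0063 × 32000 / 9.8 = 20.57 mm
Layer 410–250 hPa: Δp = 160 hPa = 16000 Pa, q̄ = 0.0027 kg/kg → 0.0027 × 16000 / 9.8 = 4.41 mm
PW = 31.63 + 13.27 + 20.57 + 4.41 = 69.88 ≈ 69.9 mm.

PW ≈ 69.9 mm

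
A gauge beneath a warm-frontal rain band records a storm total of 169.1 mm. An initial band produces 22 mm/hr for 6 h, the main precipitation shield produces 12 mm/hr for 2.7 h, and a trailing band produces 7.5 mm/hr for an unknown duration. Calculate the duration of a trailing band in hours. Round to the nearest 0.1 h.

duration ≈ 0.6 h

Known phases: 22 × 6 + 12 × 2.7 = 132 + 32.4 = 164.4 mm.
Remaining depth = 169.1 − 164.4 = 4.7 mm.
Duration = 4.7 / 7.5 = 0.6 h.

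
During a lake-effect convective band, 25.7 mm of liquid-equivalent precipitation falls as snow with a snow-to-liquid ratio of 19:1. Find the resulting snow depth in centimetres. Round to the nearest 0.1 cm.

snow depth ≈ 48.8 cm

Snow depth = liquid × ratio = 25.7 mm × 19 = 488.3 mm = 48.8 cm.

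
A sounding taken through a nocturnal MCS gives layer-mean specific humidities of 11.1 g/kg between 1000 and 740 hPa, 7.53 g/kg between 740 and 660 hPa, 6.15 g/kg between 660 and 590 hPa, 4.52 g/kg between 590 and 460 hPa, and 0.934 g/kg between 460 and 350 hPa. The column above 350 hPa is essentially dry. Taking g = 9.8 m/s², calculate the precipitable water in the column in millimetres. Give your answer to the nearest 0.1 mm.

Precipitable water is the column-integrated vapour mass per unit area: PW = (1/g) Σ q̄ Δp, with q in kg/kg and Δp in Pa (1 kg/m² of water = 1 mm).
Layer 1000–740 hPa: Δp = 260 hPa = 26000 Pa, q̄ = 0.0111 kg/kg → 0.0111 × 26000 / 9.8 = 29.45 mm
Layer 740–660 hPa: Δp = 80 hPa = 8000 Pa, q̄ = 0.00753 kg/kg → 0.00753 × 8000 / 9.8 = 6.15 mm
Layer 660–590 hPa: Δp = 70 hPa = 7000 Pa, q̄ = 0.00615 kg/kg → 0.00615 × 7000 / 9.8 = 4.39 mm
Layer 590–460 hPa: Δp = 130 hPa = 13000 Pa, q̄ = 0.00452 kg/kg → 0.00452 × 13000 / 9.8 = 6.00 mm
Layer 460–350 hPa: Δp = 110 hPa = 11000 Pa, q̄ = 0.000934 kg/kg → 0.000934 × 11000 / 9.8 = 1.05 mm
PW = 29.45 + 6.15 + 4.39 + 6.00 + 1.05 = 47.04 ≈ 47.0 mm.

PW ≈ 47.0 mm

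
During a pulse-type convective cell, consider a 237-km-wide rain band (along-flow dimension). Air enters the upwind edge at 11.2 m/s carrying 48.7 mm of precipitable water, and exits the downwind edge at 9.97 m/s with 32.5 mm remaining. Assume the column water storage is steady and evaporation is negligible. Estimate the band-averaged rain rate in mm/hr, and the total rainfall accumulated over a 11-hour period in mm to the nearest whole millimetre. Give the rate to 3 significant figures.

R ≈ 3.36 mm/hr; total ≈ 37 mm

Column moisture flux per unit crosswind length is F = V × PW.
Inflow: F_in = 11.2 × 48.7 = 545.44 mm·m/s
Outflow: F_out = 9.97 × 32.5 = 324.025 mm·m/s
Steady-state rate R = (F_in − F_out)/L = (545.44 − 324.025) / 237000 m = 9.342e-04 mm/s.
R = 9.342e-04 × 3600 = 3.36 mm/hr.
Over 11 h: total = 3.36 × 11 = 36.96 ≈ 37 mm.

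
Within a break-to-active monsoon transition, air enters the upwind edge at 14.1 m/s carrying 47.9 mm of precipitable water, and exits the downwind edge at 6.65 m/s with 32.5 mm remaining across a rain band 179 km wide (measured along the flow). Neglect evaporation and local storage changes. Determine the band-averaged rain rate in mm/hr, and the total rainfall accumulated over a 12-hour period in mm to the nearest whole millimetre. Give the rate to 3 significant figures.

R ≈ 9.24 mm/hr; total ≈ 111 mm

Column moisture flux per unit crosswind length is F = V × PW.
Inflow: F_in = 14.1 × 47.9 = 675.39 mm·m/s
Outflow: F_out = 6.65 × 32.5 = 216.125 mm·m/s
Steady-state rate R = (F_in − F_out)/L = (675.39 − 216.125) / 179000 m = 2.566e-03 mm/s.
R = 2.566e-03 × 3600 = 9.24 mm/hr.
Over 12 h: total = 9.24 × 12 = 110.88 ≈ 111 mm.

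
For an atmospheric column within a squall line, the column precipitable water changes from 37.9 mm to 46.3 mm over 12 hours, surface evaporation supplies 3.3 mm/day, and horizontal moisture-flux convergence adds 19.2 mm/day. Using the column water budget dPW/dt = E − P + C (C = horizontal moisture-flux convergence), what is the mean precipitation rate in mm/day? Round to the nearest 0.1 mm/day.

P ≈ 5.7 mm/day

dPW/dt = (46.3 − 37.9) mm / (12/24 day) = +16.800 mm/day.
P = E + C − dPW/dt = 3.3 + (19.2) − (+16.800) = 5.7 mm/day.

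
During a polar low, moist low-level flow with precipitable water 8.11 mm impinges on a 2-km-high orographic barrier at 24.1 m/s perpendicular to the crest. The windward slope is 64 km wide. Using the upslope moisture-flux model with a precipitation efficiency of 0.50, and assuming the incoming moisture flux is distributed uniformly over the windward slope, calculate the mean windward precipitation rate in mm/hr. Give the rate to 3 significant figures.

R ≈ 5.50 mm/hr

Incoming column moisture flux per unit ridge length: F = V × PW = 24.1 × 8.11 = 195.451 mm·m/s.
Spread over the 64 km slope with efficiency ε = 0.50: R = ε·F/W = 0.50 × 195.451 / 64000 m = 1.527e-03 mm/s.
R = 1.527e-03 × 3600 = 5.50 mm/hr.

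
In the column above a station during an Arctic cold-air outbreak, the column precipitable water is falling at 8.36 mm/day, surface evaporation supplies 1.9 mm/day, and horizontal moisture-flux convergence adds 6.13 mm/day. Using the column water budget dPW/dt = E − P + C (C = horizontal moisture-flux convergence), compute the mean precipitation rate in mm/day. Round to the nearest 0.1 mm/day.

P ≈ 16.4 mm/day

dPW/dt = -8.36 mm/day.
P = E + C − dPW/dt = 1.9 + (6.13) − (-8.36) = 16.4 mm/day.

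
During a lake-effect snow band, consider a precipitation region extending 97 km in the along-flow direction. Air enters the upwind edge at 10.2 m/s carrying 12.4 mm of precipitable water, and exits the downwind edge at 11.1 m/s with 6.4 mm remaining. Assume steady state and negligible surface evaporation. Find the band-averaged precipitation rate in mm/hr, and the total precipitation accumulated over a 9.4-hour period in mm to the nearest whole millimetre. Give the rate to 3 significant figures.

R ≈ 2.06 mm/hr; total ≈ 19 mm

Column moisture flux per unit crosswind length is F = V × PW.
Inflow: F_in = 10.2 × 12.4 = 126.48 mm·m/s
Outflow: F_out = 11.1 × 6.4 = 71.04 mm·m/s
Steady-state rate R = (F_in − F_out)/L = (126.48 − 71.04) / 97000 m = 5.715e-04 mm/s.
R = 5.715e-04 × 3600 = 2.06 mm/hr.
Over 9.4 h: total = 2.06 × 9.4 = 19.364 ≈ 19 mm.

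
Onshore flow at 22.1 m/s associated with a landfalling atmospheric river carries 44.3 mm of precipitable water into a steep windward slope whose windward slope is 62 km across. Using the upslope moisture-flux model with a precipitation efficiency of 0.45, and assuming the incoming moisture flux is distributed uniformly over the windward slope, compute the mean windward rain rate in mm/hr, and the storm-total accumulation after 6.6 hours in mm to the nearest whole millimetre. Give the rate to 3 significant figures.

Incoming column moisture flux per unit ridge length: F = V × PW = 22.1 × 44.3 = 979.03 mm·m/s.
Spread over the 62 km slope with efficiency ε = 0.45: R = ε·F/W = 0.45 × 979.03 / 62000 m = 7.106e-03 mm/s.
R = 7.106e-03 × 3600 = 25.6 mm/hr.
Over 6.6 h: total = 25.6 × 6.6 = 168.96 ≈ 169 mm.

R ≈ 25.6 mm/hr; total ≈ 169 mm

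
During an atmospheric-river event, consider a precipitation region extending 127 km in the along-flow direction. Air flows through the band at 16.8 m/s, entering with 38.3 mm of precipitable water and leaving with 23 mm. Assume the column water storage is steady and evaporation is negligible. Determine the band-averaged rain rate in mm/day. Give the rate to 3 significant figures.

Column moisture flux per unit crosswind length is F = V × PW.
Inflow: F_in = 16.8 × 38.3 = 643.44 mm·m/s
Outflow: F_out = 16.8 × 23 = 386.4 mm·m/s
Steady-state rate R = (F_in − F_out)/L = (643.44 − 386.4) / 127000 m = 2.024e-03 mm/s.
R = 2.024e-03 × 3600 × 24 = 175 mm/day.

R ≈ 175 mm/day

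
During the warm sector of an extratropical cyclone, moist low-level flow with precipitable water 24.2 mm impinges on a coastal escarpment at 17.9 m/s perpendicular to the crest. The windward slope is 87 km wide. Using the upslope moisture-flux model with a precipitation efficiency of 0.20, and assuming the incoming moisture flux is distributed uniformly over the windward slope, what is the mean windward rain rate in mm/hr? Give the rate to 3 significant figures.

R ≈ 3.58 mm/hr

Incoming column moisture flux per unit ridge length: F = V × PW = 17.9 × 24.2 = 433.18 mm·m/s.
Spread over the 87 km slope with efficiency ε = 0.20: R = ε·F/W = 0.20 × 433.18 / 87000 m = 9.958e-04 mm/s.
R = 9.958e-04 × 3600 = 3.58 mm/hr.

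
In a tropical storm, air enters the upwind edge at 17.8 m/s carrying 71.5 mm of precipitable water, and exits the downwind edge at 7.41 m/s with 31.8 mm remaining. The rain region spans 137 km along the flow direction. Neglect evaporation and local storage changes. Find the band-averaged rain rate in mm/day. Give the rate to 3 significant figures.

R ≈ 654 mm/day

Column moisture flux per unit crosswind length is F = V × PW.
Inflow: F_in = 17.8 × 71.5 = 1272.7 mm·m/s
Outflow: F_out = 7.41 × 31.8 = 235.638 mm·m/s
Steady-state rate R = (F_in − F_out)/L = (1272.7 − 235.638) / 137000 m = 7.570e-03 mm/s.
R = 7.570e-03 × 3600 × 24 = 654 mm/day.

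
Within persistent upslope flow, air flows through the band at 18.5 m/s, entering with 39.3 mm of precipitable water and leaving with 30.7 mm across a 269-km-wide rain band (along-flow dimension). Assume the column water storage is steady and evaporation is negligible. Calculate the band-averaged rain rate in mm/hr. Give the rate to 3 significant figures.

Column moisture flux per unit crosswind length is F = V × PW.
Inflow: F_in = 18.5 × 39.3 = 727.05 mm·m/s
Outflow: F_out = 18.5 × 30.7 = 567.95 mm·m/s
Steady-state rate R = (F_in − F_out)/L = (727.05 − 567.95) / 269000 m = 5.914e-04 mm/s.
R = 5.914e-04 × 3600 = 2.13 mm/hr.

R ≈ 2.13 mm/hr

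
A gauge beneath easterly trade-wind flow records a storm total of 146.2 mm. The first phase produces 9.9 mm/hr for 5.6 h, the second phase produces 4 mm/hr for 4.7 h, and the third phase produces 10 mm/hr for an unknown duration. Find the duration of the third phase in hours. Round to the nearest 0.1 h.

Known phases: 9.9 × 5.6 + 4 × 4.7 = 55.44 + 18.8 = 74.24 mm.
Remaining depth = 146.2 − 74.24 = 71.96 mm.
Duration = 71.96 / 10 = 7.2 h.

duration ≈ 7.2 h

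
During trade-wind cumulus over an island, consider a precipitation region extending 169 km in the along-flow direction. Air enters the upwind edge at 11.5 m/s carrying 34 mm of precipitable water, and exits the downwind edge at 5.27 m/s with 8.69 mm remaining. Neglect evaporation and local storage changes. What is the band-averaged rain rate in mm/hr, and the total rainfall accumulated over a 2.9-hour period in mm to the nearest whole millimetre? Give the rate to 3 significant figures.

R ≈ 7.35 mm/hr; total ≈ 21 mm

Column moisture flux per unit crosswind length is F = V × PW.
Inflow: F_in = 11.5 × 34 = 391 mm·m/s
Outflow: F_out = 5.27 × 8.69 = 45.7963 mm·m/s
Steady-state rate R = (F_in − F_out)/L = (391 − 45.7963) / 169000 m = 2.043e-03 mm/s.
R = 2.043e-03 × 3600 = 7.35 mm/hr.
Over 2.9 h: total = 7.35 × 2.9 = 21.315 ≈ 21 mm.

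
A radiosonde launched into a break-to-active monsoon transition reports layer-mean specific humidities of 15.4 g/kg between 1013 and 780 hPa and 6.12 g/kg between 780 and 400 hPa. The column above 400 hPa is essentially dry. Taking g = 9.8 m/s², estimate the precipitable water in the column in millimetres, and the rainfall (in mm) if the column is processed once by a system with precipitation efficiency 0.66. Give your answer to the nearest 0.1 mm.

PW ≈ 60.3 mm; rainfall ≈ 39.8 mm

Precipitable water is the column-integrated vapour mass per unit area: PW = (1/g) Σ q̄ Δp, with q in kg/kg and Δp in Pa (1 kg/m² of water = 1 mm).
Layer 1013–780 hPa: Δp = 233 hPa = 23300 Pa, q̄ = 0.0154 kg/kg → 0.0154 × 23300 / 9.8 = 36.61 mm
Layer 780–400 hPa: Δp = 380 hPa = 38000 Pa, q̄ = 0.00612 kg/kg → 0.00612 × 38000 / 9.8 = 23.73 mm
PW = 36.61 + 23.73 = 60.34 ≈ 60.3 mm.
Rainfall = ε × PW = 0.66 × 60.3 = 39.8 mm.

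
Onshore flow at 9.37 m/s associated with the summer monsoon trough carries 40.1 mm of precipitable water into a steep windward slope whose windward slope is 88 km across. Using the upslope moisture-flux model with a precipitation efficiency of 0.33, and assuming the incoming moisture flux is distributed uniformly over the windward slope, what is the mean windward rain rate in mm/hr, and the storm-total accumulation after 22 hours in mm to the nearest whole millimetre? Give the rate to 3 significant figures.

Incoming column moisture flux per unit ridge length: F = V × PW = 9.37 × 40.1 = 375.737 mm·m/s.
Spread over the 88 km slope with efficiency ε = 0.33: R = ε·F/W = 0.33 × 375.737 / 88000 m = 1.409e-03 mm/s.
R = 1.409e-03 × 3600 = 5.07 mm/hr.
Over 22 h: total = 5.07 × 22 = 111.54 ≈ 112 mm.

R ≈ 5.07 mm/hr; total ≈ 112 mm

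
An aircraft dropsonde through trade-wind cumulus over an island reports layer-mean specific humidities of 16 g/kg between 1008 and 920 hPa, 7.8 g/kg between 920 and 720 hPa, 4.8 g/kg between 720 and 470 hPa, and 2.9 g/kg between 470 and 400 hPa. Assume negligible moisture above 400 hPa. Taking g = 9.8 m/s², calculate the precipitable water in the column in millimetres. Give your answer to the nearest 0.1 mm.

PW ≈ 44.6 mm

Precipitable water is the column-integrated vapour mass per unit area: PW = (1/g) Σ q̄ Δp, with q in kg/kg and Δp in Pa (1 kg/m² of water = 1 mm).
Layer 1008–920 hPa: Δp = 88 hPa = 8800 Pa, q̄ = 0.016 kg/kg → 0.016 × 8800 / 9.8 = 14.37 mm
Layer 920–720 hPa: Δp = 200 hPa = 20000 Pa, q̄ = 0.0078 kg/kg → 0.0078 × 20000 / 9.8 = 15.92 mm
Layer 720–470 hPa: Δp = 250 hPa = 25000 Pa, q̄ = 0.0048 kg/kg → 0.0048 × 25000 / 9.8 = 12.24 mm
Layer 470–400 hPa: Δp = 70 hPa = 7000 Pa, q̄ = 0.0029 kg/kg → 0.0029 × 7000 / 9.8 = 2.07 mm
PW = 14.37 + 15.92 + 12.24 + 2.07 = 44.60 ≈ 44.6 mm.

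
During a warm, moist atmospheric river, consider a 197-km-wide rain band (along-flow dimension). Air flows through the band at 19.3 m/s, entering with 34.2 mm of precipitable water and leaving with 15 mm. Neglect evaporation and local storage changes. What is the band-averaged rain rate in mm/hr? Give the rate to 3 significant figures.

R ≈ 6.77 mm/hr

Column moisture flux per unit crosswind length is F = V × PW.
Inflow: F_in = 19.3 × 34.2 = 660.06 mm·m/s
Outflow: F_out = 19.3 × 15 = 289.5 mm·m/s
Steady-state rate R = (F_in − F_out)/L = (660.06 − 289.5) / 197000 m = 1.881e-03 mm/s.
R = 1.881e-03 × 3600 = 6.77 mm/hr.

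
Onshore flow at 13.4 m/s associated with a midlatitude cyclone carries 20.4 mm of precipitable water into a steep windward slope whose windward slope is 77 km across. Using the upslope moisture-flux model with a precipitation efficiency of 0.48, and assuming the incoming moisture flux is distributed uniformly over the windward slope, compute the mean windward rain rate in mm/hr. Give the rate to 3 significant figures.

Incoming column moisture flux per unit ridge length: F = V × PW = 13.4 × 20.4 = 273.36 mm·m/s.
Spread over the 77 km slope with efficiency ε = 0.48: R = ε·F/W = 0.48 × 273.36 / 77000 m = 1.704e-03 mm/s.
R = 1.704e-03 × 3600 = 6.13 mm/hr.

R ≈ 6.13 mm/hr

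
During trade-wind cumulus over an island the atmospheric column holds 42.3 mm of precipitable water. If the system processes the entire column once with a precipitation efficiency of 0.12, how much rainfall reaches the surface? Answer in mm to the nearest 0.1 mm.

Rainfall = ε × PW = 0.12 × 42.3 = 5.1 mm.

rainfall ≈ 5.1 mm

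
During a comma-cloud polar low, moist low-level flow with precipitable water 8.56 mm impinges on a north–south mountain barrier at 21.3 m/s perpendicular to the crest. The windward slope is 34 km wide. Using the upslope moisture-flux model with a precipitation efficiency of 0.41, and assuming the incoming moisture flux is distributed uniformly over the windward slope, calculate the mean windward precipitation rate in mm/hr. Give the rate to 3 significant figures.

Incoming column moisture flux per unit ridge length: F = V × PW = 21.3 × 8.56 = 182.328 mm·m/s.
Spread over the 34 km slope with efficiency ε = 0.41: R = ε·F/W = 0.41 × 182.328 / 34000 m = 2.199e-03 mm/s.
R = 2.199e-03 × 3600 = 7.92 mm/hr.

R ≈ 7.92 mm/hr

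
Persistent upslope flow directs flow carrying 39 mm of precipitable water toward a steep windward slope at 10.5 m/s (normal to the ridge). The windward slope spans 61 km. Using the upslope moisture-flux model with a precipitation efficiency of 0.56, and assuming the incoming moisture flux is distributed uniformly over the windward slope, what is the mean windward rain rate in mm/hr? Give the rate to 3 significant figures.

R ≈ 13.5 mm/hr

Incoming column moisture flux per unit ridge length: F = V × PW = 10.5 × 39 = 409.5 mm·m/s.
Spread over the 61 km slope with efficiency ε = 0.56: R = ε·F/W = 0.56 × 409.5 / 61000 m = 3.759e-03 mm/s.
R = 3.759e-03 × 3600 = 13.5 mm/hr.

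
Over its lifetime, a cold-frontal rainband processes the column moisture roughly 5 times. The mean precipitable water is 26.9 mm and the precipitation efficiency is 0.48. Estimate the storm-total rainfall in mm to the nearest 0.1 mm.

rainfall ≈ 64.6 mm

Each cycle deposits ε × PW = 0.48 × 26.9 = 12.912 mm.
Over 5 cycles: 5 × 12.912 = 64.6 mm.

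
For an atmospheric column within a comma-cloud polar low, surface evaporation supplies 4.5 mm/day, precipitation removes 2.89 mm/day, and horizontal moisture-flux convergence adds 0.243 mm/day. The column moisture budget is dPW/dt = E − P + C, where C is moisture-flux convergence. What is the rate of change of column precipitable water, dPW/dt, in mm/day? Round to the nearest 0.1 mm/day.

dPW/dt = E − P + C = 4.5 − 2.89 + (0.243) = 1.9 mm/day.

dPW/dt ≈ 1.9 mm/day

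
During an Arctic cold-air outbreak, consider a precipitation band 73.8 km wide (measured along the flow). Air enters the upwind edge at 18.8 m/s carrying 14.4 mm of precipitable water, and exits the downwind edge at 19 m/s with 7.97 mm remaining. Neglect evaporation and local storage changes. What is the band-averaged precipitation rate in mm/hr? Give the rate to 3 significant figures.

Column moisture flux per unit crosswind length is F = V × PW.
Inflow: F_in = 18.8 × 14.4 = 270.72 mm·m/s
Outflow: F_out = 19 × 7.97 = 151.43 mm·m/s
Steady-state rate R = (F_in − F_out)/L = (270.72 − 151.43) / 73800 m = 1.616e-03 mm/s.
R = 1.616e-03 × 3600 = 5.82 mm/hr.

R ≈ 5.82 mm/hr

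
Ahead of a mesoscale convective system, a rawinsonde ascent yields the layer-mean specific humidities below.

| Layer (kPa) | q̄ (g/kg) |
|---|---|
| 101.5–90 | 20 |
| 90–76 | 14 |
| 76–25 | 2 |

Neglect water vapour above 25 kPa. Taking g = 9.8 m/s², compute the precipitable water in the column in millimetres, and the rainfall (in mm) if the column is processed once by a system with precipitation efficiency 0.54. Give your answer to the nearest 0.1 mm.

PW ≈ 53.9 mm; rainfall ≈ 29.1 mm

Precipitable water is the column-integrated vapour mass per unit area: PW = (1/g) Σ q̄ Δp, with q in kg/kg and Δp in Pa (1 kg/m² of water = 1 mm).
Layer 101.5–90 kPa: Δp = 115 hPa = 11500 Pa, q̄ = 0.02 kg/kg → 0.02 × 11500 / 9.8 = 23.47 mm
Layer 90–76 kPa: Δp = 140 hPa = 14000 Pa, q̄ = 0.014 kg/kg → 0.014 × 14000 / 9.8 = 20.00 mm
Layer 76–25 kPa: Δp = 510 hPa = 51000 Pa, q̄ = 0.002 kg/kg → 0.002 × 51000 / 9.8 = 10.41 mm
PW = 23.47 + 20.00 + 10.41 = 53.88 ≈ 53.9 mm.
Rainfall = ε × PW = 0.54 × 53.9 = 29.1 mm.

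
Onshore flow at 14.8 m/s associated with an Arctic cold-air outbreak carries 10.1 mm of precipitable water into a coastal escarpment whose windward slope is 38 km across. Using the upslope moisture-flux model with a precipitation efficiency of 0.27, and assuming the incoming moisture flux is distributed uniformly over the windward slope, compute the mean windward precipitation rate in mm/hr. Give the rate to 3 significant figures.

Incoming column moisture flux per unit ridge length: F = V × PW = 14.8 × 10.1 = 149.48 mm·m/s.
Spread over the 38 km slope with efficiency ε = 0.27: R = ε·F/W = 0.27 × 149.48 / 38000 m = 1.062e-03 mm/s.
R = 1.062e-03 × 3600 = 3.82 mm/hr.

R ≈ 3.82 mm/hr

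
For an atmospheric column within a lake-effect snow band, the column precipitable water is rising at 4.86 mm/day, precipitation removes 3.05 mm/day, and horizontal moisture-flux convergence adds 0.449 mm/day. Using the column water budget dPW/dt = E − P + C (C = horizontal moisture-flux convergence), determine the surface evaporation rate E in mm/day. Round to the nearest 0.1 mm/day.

E ≈ 7.5 mm/day

dPW/dt = +4.86 mm/day.
E = dPW/dt + P − C = (+4.86) + 3.05 − (0.449) = 7.5 mm/day.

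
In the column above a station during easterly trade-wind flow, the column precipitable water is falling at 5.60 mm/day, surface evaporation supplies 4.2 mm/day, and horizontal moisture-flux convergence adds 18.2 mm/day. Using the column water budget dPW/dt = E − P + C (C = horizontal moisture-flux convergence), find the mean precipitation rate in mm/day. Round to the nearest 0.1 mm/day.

dPW/dt = -5.60 mm/day.
P = E + C − dPW/dt = 4.2 + (18.2) − (-5.60) = 28.0 mm/day.

P ≈ 28.0 mm/day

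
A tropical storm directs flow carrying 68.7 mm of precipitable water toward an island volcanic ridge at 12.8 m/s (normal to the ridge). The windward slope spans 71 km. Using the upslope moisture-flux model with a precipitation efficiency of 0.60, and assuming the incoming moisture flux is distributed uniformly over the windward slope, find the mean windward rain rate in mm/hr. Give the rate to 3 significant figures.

R ≈ 26.8 mm/hr

Incoming column moisture flux per unit ridge length: F = V × PW = 12.8 × 68.7 = 879.36 mm·m/s.
Spread over the 71 km slope with efficiency ε = 0.60: R = ε·F/W = 0.60 × 879.36 / 71000 m = 7.431e-03 mm/s.
R = 7.431e-03 × 3600 = 26.8 mm/hr.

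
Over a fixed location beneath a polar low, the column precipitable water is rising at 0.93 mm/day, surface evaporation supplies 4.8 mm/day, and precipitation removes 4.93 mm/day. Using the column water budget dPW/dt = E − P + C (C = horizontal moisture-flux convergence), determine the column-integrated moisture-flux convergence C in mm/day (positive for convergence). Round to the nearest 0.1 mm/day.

C ≈ 1.1 mm/day

dPW/dt = +0.93 mm/day.
C = dPW/dt − E + P = (+0.93) − 4.8 + 4.93 = 1.1 mm/day.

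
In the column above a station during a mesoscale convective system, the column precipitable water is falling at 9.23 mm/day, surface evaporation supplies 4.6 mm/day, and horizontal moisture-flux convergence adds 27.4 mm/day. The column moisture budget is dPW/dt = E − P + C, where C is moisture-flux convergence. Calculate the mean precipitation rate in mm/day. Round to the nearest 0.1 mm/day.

P ≈ 41.2 mm/day

dPW/dt = -9.23 mm/day.
P = E + C − dPW/dt = 4.6 + (27.4) − (-9.23) = 41.2 mm/day.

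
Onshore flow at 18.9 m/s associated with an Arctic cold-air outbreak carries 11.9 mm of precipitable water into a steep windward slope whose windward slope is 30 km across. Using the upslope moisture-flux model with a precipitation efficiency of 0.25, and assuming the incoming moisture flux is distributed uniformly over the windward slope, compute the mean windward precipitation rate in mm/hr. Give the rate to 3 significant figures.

R ≈ 6.75 mm/hr

Incoming column moisture flux per unit ridge length: F = V × PW = 18.9 × 11.9 = 224.91 mm·m/s.
Spread over the 30 km slope with efficiency ε = 0.25: R = ε·F/W = 0.25 × 224.91 / 30000 m = 1.874e-03 mm/s.
R = 1.874e-03 × 3600 = 6.75 mm/hr.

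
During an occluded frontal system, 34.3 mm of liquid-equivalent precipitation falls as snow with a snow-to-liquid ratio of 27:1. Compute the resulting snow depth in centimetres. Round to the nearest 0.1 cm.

Snow depth = liquid × ratio = 34.3 mm × 27 = 926.1 mm = 92.6 cm.

snow depth ≈ 92.6 cm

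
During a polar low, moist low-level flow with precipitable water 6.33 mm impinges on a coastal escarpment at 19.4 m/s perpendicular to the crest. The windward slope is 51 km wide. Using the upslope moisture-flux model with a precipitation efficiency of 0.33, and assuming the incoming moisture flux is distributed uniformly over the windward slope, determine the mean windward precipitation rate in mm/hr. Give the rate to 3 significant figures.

R ≈ 2.86 mm/hr

Incoming column moisture flux per unit ridge length: F = V × PW = 19.4 × 6.33 = 122.802 mm·m/s.
Spread over the 51 km slope with efficiency ε = 0.33: R = ε·F/W = 0.33 × 122.802 / 51000 m = 7.946e-04 mm/s.
R = 7.946e-04 × 3600 = 2.86 mm/hr.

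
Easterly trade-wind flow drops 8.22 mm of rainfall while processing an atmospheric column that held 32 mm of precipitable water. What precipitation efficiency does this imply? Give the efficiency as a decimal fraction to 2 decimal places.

ε = rainfall / PW = 8.22 / 32 = 0.26.

ε ≈ 0.26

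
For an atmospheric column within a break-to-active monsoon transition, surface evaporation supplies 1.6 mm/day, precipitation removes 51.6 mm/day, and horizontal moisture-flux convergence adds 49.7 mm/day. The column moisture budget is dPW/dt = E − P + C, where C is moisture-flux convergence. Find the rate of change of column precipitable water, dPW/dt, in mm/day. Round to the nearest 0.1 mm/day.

dPW/dt = E − P + C = 1.6 − 51.6 + (49.7) = -0.3 mm/day.

dPW/dt ≈ -0.3 mm/day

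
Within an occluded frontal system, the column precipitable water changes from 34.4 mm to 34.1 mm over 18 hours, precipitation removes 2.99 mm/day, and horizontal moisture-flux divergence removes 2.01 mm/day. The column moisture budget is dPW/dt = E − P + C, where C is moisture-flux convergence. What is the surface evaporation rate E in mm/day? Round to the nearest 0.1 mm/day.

E ≈ 4.6 mm/day

dPW/dt = (34.1 − 34.4) mm / (18/24 day) = -0.400 mm/day.
E = dPW/dt + P − C = (-0.400) + 2.99 − (-2.01) = 4.6 mm/day.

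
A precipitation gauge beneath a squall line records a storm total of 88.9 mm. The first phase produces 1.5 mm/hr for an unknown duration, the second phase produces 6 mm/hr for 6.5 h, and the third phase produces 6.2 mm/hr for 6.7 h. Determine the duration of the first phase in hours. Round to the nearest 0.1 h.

duration ≈ 5.6 h

Known phases: 6 × 6.5 + 6.2 × 6.7 = 39 + 41.54 = 80.54 mm.
Remaining depth = 88.9 − 80.54 = 8.36 mm.
Duration = 8.36 / 1.5 = 5.6 h.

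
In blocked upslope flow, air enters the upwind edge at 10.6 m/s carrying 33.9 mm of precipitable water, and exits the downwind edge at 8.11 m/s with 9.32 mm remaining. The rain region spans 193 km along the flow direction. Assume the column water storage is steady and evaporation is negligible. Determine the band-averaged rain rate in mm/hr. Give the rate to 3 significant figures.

R ≈ 5.29 mm/hr

Column moisture flux per unit crosswind length is F = V × PW.
Inflow: F_in = 10.6 × 33.9 = 359.34 mm·m/s
Outflow: F_out = 8.11 × 9.32 = 75.5852 mm·m/s
Steady-state rate R = (F_in − F_out)/L = (359.34 − 75.5852) / 193000 m = 1.470e-03 mm/s.
R = 1.470e-03 × 3600 = 5.29 mm/hr.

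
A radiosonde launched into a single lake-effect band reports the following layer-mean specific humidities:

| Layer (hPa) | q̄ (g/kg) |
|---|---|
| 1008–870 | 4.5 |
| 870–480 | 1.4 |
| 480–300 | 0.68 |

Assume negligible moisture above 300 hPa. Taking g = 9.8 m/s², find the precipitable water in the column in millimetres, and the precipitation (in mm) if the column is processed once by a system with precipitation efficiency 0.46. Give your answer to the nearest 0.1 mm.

PW ≈ 13.2 mm; precipitation ≈ 6.1 mm

Precipitable water is the column-integrated vapour mass per unit area: PW = (1/g) Σ q̄ Δp, with q in kg/kg and Δp in Pa (1 kg/m² of water = 1 mm).
Layer 1008–870 hPa: Δp = 138 hPa = 13800 Pa, q̄ = 0.0045 kg/kg → 0.0045 × 13800 / 9.8 = 6.34 mm
Layer 870–480 hPa: Δp = 390 hPa = 39000 Pa, q̄ = 0.0014 kg/kg → 0.0014 × 39000 / 9.8 = 5.57 mm
Layer 480–300 hPa: Δp = 180 hPa = 18000 Pa, q̄ = 0.00068 kg/kg → 0.00068 × 18000 / 9.8 = 1.25 mm
PW = 6.34 + 5.57 + 1.25 = 13.16 ≈ 13.2 mm.
Precipitation = ε × PW = 0.46 × 13.2 = 6.1 mm.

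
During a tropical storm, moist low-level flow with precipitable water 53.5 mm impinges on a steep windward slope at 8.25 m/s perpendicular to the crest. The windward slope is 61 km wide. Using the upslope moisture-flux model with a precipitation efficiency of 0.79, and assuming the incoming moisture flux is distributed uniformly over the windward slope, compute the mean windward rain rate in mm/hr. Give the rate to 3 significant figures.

R ≈ 20.6 mm/hr

Incoming column moisture flux per unit ridge length: F = V × PW = 8.25 × 53.5 = 441.375 mm·m/s.
Spread over the 61 km slope with efficiency ε = 0.79: R = ε·F/W = 0.79 × 441.375 / 61000 m = 5.716e-03 mm/s.
R = 5.716e-03 × 3600 = 20.6 mm/hr.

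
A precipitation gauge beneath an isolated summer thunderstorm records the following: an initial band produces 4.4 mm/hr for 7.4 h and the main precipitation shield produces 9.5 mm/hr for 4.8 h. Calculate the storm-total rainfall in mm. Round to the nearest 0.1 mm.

Total = Σ Rᵢ Δtᵢ = 4.4 × 7.4 + 9.5 × 4.8
      = 32.56 + 45.6 = 78.2 mm.

total ≈ 78.2 mm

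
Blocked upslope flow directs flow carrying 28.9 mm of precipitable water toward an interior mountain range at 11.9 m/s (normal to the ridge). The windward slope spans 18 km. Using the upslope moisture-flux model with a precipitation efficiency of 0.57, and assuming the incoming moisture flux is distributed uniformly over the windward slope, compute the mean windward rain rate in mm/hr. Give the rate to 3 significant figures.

Incoming column moisture flux per unit ridge length: F = V × PW = 11.9 × 28.9 = 343.91 mm·m/s.
Spread over the 18 km slope with efficiency ε = 0.57: R = ε·F/W = 0.57 × 343.91 / 18000 m = 1.089e-02 mm/s.
R = 1.089e-02 × 3600 = 39.2 mm/hr.

R ≈ 39.2 mm/hr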